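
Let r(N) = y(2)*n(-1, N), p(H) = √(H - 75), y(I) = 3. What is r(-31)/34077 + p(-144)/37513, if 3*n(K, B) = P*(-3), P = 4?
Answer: -4/11359 + I*√219/37513 ≈ -0.00035214 + 0.00039449*I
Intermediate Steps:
n(K, B) = -4 (n(K, B) = (4*(-3))/3 = (⅓)*(-12) = -4)
p(H) = √(-75 + H)
r(N) = -12 (r(N) = 3*(-4) = -12)
r(-31)/34077 + p(-144)/37513 = -12/34077 + √(-75 - 144)/37513 = -12*1/34077 + √(-219)*(1/37513) = -4/11359 + (I*√219)*(1/37513) = -4/11359 + I*√219/37513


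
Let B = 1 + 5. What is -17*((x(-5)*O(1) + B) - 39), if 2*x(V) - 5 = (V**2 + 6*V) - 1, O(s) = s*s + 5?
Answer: 612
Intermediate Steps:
O(s) = 5 + s**2 (O(s) = s**2 + 5 = 5 + s**2)
B = 6
x(V) = 2 + V**2/2 + 3*V (x(V) = 5/2 + ((V**2 + 6*V) - 1)/2 = 5/2 + (-1 + V**2 + 6*V)/2 = 5/2 + (-1/2 + V**2/2 + 3*V) = 2 + V**2/2 + 3*V)
-17*((x(-5)*O(1) + B) - 39) = -17*(((2 + (1/2)*(-5)**2 + 3*(-5))*(5 + 1**2) + 6) - 39) = -17*(((2 + (1/2)*25 - 15)*(5 + 1) + 6) - 39) = -17*(((2 + 25/2 - 15)*6 + 6) - 39) = -17*((-1/2*6 + 6) - 39) = -17*((-3 + 6) - 39) = -17*(3 - 39) = -17*(-36) = 612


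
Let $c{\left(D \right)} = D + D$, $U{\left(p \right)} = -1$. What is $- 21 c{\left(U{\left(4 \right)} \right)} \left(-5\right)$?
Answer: $-210$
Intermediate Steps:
$c{\left(D \right)} = 2 D$
$- 21 c{\left(U{\left(4 \right)} \right)} \left(-5\right) = - 21 \cdot 2 \left(-1\right) \left(-5\right) = \left(-21\right) \left(-2\right) \left(-5\right) = 42 \left(-5\right) = -210$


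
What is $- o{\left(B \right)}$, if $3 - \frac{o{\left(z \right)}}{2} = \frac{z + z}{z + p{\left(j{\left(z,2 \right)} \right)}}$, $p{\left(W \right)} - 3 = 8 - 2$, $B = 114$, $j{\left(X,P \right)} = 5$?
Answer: $- \frac{94}{41} \approx -2.2927$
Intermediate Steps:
$p{\left(W \right)} = 9$ ($p{\left(W \right)} = 3 + \left(8 - 2\right) = 3 + 6 = 9$)
$o{\left(z \right)} = 6 - \frac{4 z}{9 + z}$ ($o{\left(z \right)} = 6 - 2 \frac{z + z}{z + 9} = 6 - 2 \frac{2 z}{9 + z} = 6 - \frac{4 z}{9 + z}$)
$- o{\left(B \right)} = - \frac{2 \left(27 + 114\right)}{9 + 114} = - \frac{2 \cdot 141}{123} = \left(-1\right) \frac{94}{41} = - \frac{94}{41}$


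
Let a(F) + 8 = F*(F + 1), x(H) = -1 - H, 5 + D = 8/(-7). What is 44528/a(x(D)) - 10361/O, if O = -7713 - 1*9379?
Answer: 9326133385/4939588 ≈ 1888.0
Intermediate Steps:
D = -43/7 (D = -5 + 8/(-7) = -5 + 8*(-⅐) = -5 - 8/7 = -43/7 ≈ -6.1429)
O = -17092 (O = -7713 - 9379 = -17092)
a(F) = -8 + F*(1 + F) (a(F) = -8 + F*(F + 1) = -8 + F*(1 + F))
44528/a(x(D)) - 10361/O = 44528/(-8 + (-1 - 1*(-43/7)) + (-1 - 1*(-43/7))²) - 10361/(-17092) = 44528/(-8 + (-1 + 43/7) + (-1 + 43/7)²) - 10361*(-1/17092) = 44528/(-8 + 36/7 + (36/7)²) + 10361/17092 = 44528/(-8 + 36/7 + 1296/49) + 10361/17092 = 44528/(1156/49) + 10361/17092 = 44528*(49/1156) + 10361/17092 = 545468/289 + 10361/17092 = 9326133385/4939588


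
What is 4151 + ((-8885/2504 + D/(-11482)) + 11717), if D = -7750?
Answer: 228068556967/14375464 ≈ 15865.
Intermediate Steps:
4151 + ((-8885/2504 + D/(-11482)) + 11717) = 4151 + ((-8885/2504 - 7750/(-11482)) + 11717) = 4151 + ((-8885*1/2504 - 7750*(-1/11482)) + 11717) = 4151 + ((-8885/2504 + 3875/5741) + 11717) = 4151 + (-41305785/14375464 + 11717) = 4151 + 168396005903/14375464 = 228068556967/14375464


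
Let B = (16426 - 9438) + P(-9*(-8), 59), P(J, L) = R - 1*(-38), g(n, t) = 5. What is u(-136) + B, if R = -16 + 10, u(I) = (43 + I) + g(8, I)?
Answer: 6932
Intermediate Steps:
u(I) = 48 + I (u(I) = (43 + I) + 5 = 48 + I)
R = -6
P(J, L) = 32 (P(J, L) = -6 - 1*(-38) = -6 + 38 = 32)
B = 7020 (B = (16426 - 9438) + 32 = 6988 + 32 = 7020)
u(-136) + B = (48 - 136) + 7020 = -88 + 7020 = 6932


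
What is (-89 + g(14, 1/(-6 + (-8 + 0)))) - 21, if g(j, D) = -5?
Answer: -115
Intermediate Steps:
(-89 + g(14, 1/(-6 + (-8 + 0)))) - 21 = (-89 - 5) - 21 = -94 - 21 = -115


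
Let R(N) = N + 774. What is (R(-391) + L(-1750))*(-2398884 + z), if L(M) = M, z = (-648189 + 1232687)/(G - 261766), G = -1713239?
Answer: 6476584190680906/1975005 ≈ 3.2793e+9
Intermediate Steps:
R(N) = 774 + N
z = -584498/1975005 (z = (-648189 + 1232687)/(-1713239 - 261766) = 584498/(-1975005) = 584498*(-1/1975005) = -584498/1975005 ≈ -0.29595)
(R(-391) + L(-1750))*(-2398884 + z) = ((774 - 391) - 1750)*(-2398884 - 584498/1975005) = (383 - 1750)*(-4737808478918/1975005) = -1367*(-4737808478918/1975005) = 6476584190680906/1975005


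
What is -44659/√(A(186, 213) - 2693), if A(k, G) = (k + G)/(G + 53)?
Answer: 44659*I*√10766/5383 ≈ 860.82*I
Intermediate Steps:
A(k, G) = (G + k)/(53 + G)
-44659/√(A(186, 213) - 2693) = -44659/√((213 + 186)/(53 + 213) - 2693) = -44659/√(399/266 - 2693) = -44659/√((1/266)*399 - 2693) = -44659/√(3/2 - 2693) = -44659*(-I*√10766/5383) = -(-44659)*I*√10766/5383 = 44659*I*√10766/5383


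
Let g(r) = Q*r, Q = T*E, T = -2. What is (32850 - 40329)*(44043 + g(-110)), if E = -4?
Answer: -322816077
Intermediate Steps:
Q = 8 (Q = -2*(-4) = 8)
g(r) = 8*r
(32850 - 40329)*(44043 + g(-110)) = (32850 - 40329)*(44043 + 8*(-110)) = -7479*(44043 - 880) = -7479*43163 = -322816077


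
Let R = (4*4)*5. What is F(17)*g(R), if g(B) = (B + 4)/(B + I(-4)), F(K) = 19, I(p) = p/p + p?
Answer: 228/11 ≈ 20.727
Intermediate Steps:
R = 80 (R = 16*5 = 80)
I(p) = 1 + p
g(B) = (4 + B)/(-3 + B) (g(B) = (B + 4)/(B + (1 - 4)) = (4 + B)/(B - 3) = (4 + B)/(-3 + B))
F(17)*g(R) = 19*((4 + 80)/(-3 + 80)) = 19*(84/77) = 19*((1/77)*84) = 19*(12/11) = 228/11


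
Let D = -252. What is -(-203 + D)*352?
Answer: 160160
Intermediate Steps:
-(-203 + D)*352 = -(-203 - 252)*352 = -(-455)*352 = -1*(-160160) = 160160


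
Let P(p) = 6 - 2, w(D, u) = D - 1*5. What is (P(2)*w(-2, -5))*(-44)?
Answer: 1232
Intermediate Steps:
w(D, u) = -5 + D (w(D, u) = D - 5 = -5 + D)
P(p) = 4
(P(2)*w(-2, -5))*(-44) = (4*(-5 - 2))*(-44) = (4*(-7))*(-44) = -28*(-44) = 1232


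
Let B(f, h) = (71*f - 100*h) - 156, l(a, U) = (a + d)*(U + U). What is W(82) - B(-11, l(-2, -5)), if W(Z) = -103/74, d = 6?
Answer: -226765/74 ≈ -3064.4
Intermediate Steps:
W(Z) = -103/74 (W(Z) = -103*1/74 = -103/74)
l(a, U) = 2*U*(6 + a) (l(a, U) = (a + 6)*(U + U) = (6 + a)*(2*U) = 2*U*(6 + a))
B(f, h) = -156 - 100*h + 71*f (B(f, h) = (-100*h + 71*f) - 156 = -156 - 100*h + 71*f)
W(82) - B(-11, l(-2, -5)) = -103/74 - (-156 - 200*(-5)*(6 - 2) + 71*(-11)) = -103/74 - (-156 - 200*(-5)*4 - 781) = -103/74 - (-156 - 100*(-40) - 781) = -103/74 - (-156 + 4000 - 781) = -103/74 - 1*3063 = -103/74 - 3063 = -226765/74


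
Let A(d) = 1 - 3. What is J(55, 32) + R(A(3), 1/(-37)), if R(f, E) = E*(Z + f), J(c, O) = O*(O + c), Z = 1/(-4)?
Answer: 412041/148 ≈ 2784.1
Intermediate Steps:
A(d) = -2
Z = -¼ ≈ -0.25000
R(f, E) = E*(-¼ + f)
J(55, 32) + R(A(3), 1/(-37)) = 32*(32 + 55) + (-¼ - 2)/(-37) = 32*87 - 1/37*(-9/4) = 2784 + 9/148 = 412041/148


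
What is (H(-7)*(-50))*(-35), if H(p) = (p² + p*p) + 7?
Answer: 183750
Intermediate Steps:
H(p) = 7 + 2*p² (H(p) = (p² + p²) + 7 = 2*p² + 7 = 7 + 2*p²)
(H(-7)*(-50))*(-35) = ((7 + 2*(-7)²)*(-50))*(-35) = ((7 + 2*49)*(-50))*(-35) = ((7 + 98)*(-50))*(-35) = (105*(-50))*(-35) = -5250*(-35) = 183750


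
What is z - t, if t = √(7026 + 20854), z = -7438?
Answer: -7438 - 2*√6970 ≈ -7605.0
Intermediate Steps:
t = 2*√6970 (t = √27880 = 2*√6970 ≈ 166.97)
z - t = -7438 - 2*√6970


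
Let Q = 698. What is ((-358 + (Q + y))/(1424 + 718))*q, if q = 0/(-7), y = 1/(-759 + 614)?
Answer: 0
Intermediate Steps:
y = -1/145 (y = 1/(-145) = -1/145 ≈ -0.0068966)
q = 0 (q = 0*(-⅐) = 0)
((-358 + (Q + y))/(1424 + 718))*q = ((-358 + (698 - 1/145))/(1424 + 718))*0 = ((-358 + 101209/145)/2142)*0 = ((49299/145)*(1/2142))*0 = (16433/103530)*0 = 0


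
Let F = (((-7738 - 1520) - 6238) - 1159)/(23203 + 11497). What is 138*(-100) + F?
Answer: -95775331/6940 ≈ -13800.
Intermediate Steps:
F = -3331/6940 (F = ((-9258 - 6238) - 1159)/34700 = (-15496 - 1159)*(1/34700) = -16655*1/34700 = -3331/6940 ≈ -0.47997)
138*(-100) + F = 138*(-100) - 3331/6940 = -13800 - 3331/6940 = -95775331/6940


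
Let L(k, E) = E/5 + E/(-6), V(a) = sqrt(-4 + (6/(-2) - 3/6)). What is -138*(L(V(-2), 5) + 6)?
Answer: -851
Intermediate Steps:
V(a) = I*sqrt(30)/2 (V(a) = sqrt(-4 + (6*(-1/2) - 3*1/6)) = sqrt(-4 + (-3 - 1/2)) = sqrt(-4 - 7/2) = sqrt(-15/2) = I*sqrt(30)/2)
L(k, E) = E/30 (L(k, E) = E*(1/5) + E*(-1/6) = E/5 - E/6 = E/30)
-138*(L(V(-2), 5) + 6) = -138*((1/30)*5 + 6) = -138*(1/6 + 6) = -138*37/6 = -851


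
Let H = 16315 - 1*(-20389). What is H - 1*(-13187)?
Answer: 49891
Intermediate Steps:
H = 36704 (H = 16315 + 20389 = 36704)
H - 1*(-13187) = 36704 - 1*(-13187) = 36704 + 13187 = 49891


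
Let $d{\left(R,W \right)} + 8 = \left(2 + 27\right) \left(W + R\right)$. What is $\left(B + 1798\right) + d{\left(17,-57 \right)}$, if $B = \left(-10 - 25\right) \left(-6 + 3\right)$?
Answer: $735$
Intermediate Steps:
$d{\left(R,W \right)} = -8 + 29 R + 29 W$ ($d{\left(R,W \right)} = -8 + \left(2 + 27\right) \left(W + R\right) = -8 + 29 \left(R + W\right) = -8 + \left(29 R + 29 W\right) = -8 + 29 R + 29 W$)
$B = 105$ ($B = \left(-35\right) \left(-3\right) = 105$)
$\left(B + 1798\right) + d{\left(17,-57 \right)} = \left(105 + 1798\right) + \left(-8 + 29 \cdot 17 + 29 \left(-57\right)\right) = 1903 - 1168 = 735$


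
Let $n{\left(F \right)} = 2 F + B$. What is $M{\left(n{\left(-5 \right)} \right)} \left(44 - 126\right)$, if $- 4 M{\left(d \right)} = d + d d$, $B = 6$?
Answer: $246$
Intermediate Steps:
$n{\left(F \right)} = 6 + 2 F$ ($n{\left(F \right)} = 2 F + 6 = 6 + 2 F$)
$M{\left(d \right)} = - \frac{d}{4} - \frac{d^{2}}{4}$ ($M{\left(d \right)} = - \frac{d + d d}{4} = - \frac{d + d^{2}}{4} = - \frac{d}{4} - \frac{d^{2}}{4}$)
$M{\left(n{\left(-5 \right)} \right)} \left(44 - 126\right) = - \frac{\left(6 + 2 \left(-5\right)\right) \left(1 + \left(6 + 2 \left(-5\right)\right)\right)}{4} \left(44 - 126\right) = - \frac{\left(6 - 10\right) \left(1 + \left(6 - 10\right)\right)}{4} \left(-82\right) = \left(- \frac{1}{4}\right) \left(-4\right) \left(1 - 4\right) \left(-82\right) = \left(- \frac{1}{4}\right) \left(-4\right) \left(-3\right) \left(-82\right) = \left(-3\right) \left(-82\right) = 246$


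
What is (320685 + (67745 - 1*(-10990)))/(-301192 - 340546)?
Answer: -199710/320869 ≈ -0.62240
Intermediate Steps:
(320685 + (67745 - 1*(-10990)))/(-301192 - 340546) = (320685 + (67745 + 10990))/(-641738) = (320685 + 78735)*(-1/641738) = 399420*(-1/641738) = -199710/320869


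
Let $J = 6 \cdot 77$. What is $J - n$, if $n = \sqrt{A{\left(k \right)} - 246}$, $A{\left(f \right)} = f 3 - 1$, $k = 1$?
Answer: $462 - 2 i \sqrt{61} \approx 462.0 - 15.62 i$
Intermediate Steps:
$A{\left(f \right)} = -1 + 3 f$ ($A{\left(f \right)} = 3 f - 1 = -1 + 3 f$)
$J = 462$
$n = 2 i \sqrt{61}$ ($n = \sqrt{\left(-1 + 3 \cdot 1\right) - 246} = \sqrt{\left(-1 + 3\right) - 246} = \sqrt{2 - 246} = \sqrt{-244} = 2 i \sqrt{61} \approx 15.62 i$)
$J - n = 462 - 2 i \sqrt{61}$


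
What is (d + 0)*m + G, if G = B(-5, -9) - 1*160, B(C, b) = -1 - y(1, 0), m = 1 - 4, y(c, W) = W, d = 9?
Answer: -188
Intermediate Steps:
m = -3
B(C, b) = -1 (B(C, b) = -1 - 1*0 = -1 + 0 = -1)
G = -161 (G = -1 - 1*160 = -1 - 160 = -161)
(d + 0)*m + G = (9 + 0)*(-3) - 161 = 9*(-3) - 161 = -27 - 161 = -188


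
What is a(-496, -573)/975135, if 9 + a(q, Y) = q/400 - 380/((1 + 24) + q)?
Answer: -15868/1640316375 ≈ -9.6737e-6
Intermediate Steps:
a(q, Y) = -9 - 380/(25 + q) + q/400 (a(q, Y) = -9 + (q/400 - 380/((1 + 24) + q)) = -9 + (q*(1/400) - 380/(25 + q)) = -9 + (q/400 - 380/(25 + q)) = -9 + (-380/(25 + q) + q/400) = -9 - 380/(25 + q) + q/400)
a(-496, -573)/975135 = ((-242000 + (-496)² - 3575*(-496))/(400*(25 - 496)))/975135 = ((1/400)*(-242000 + 246016 + 1773200)/(-471))*(1/975135) = ((1/400)*(-1/471)*1777216)*(1/975135) = -111076/11775*1/975135 = -15868/1640316375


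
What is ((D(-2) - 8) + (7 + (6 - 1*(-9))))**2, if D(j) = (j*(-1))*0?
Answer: 196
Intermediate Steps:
D(j) = 0 (D(j) = -j*0 = 0)
((D(-2) - 8) + (7 + (6 - 1*(-9))))**2 = ((0 - 8) + (7 + (6 - 1*(-9))))**2 = (-8 + (7 + (6 + 9)))**2 = (-8 + (7 + 15))**2 = (-8 + 22)**2 = 14**2 = 196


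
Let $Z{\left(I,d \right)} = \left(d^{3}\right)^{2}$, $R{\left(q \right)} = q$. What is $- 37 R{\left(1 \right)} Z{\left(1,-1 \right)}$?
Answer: $-37$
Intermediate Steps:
$Z{\left(I,d \right)} = d^{6}$
$- 37 R{\left(1 \right)} Z{\left(1,-1 \right)} = \left(-37\right) 1 \left(-1\right)^{6} = \left(-37\right) 1 = -37$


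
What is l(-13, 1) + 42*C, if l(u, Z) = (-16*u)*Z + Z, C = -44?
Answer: -1639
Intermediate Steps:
l(u, Z) = Z - 16*Z*u (l(u, Z) = -16*Z*u + Z = Z - 16*Z*u)
l(-13, 1) + 42*C = 1*(1 - 16*(-13)) + 42*(-44) = 1*(1 + 208) - 1848 = 1*209 - 1848 = 209 - 1848 = -1639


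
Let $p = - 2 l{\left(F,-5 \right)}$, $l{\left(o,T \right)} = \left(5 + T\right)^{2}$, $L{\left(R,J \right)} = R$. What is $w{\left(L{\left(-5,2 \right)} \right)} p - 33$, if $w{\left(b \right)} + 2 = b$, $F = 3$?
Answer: $-33$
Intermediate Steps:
$w{\left(b \right)} = -2 + b$
$p = 0$ ($p = - 2 \left(5 - 5\right)^{2} = - 2 \cdot 0^{2} = \left(-2\right) 0 = 0$)
$w{\left(L{\left(-5,2 \right)} \right)} p - 33 = \left(-2 - 5\right) 0 - 33 = \left(-7\right) 0 - 33 = 0 - 33 = -33$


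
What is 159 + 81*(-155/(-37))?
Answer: 18438/37 ≈ 498.32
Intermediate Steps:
159 + 81*(-155/(-37)) = 159 + 81*(-155*(-1/37)) = 159 + 81*(155/37) = 159 + 12555/37 = 18438/37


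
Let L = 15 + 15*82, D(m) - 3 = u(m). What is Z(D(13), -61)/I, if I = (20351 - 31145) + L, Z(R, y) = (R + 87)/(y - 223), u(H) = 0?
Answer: 5/150662 ≈ 3.3187e-5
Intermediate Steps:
D(m) = 3 (D(m) = 3 + 0 = 3)
L = 1245 (L = 15 + 1230 = 1245)
Z(R, y) = (87 + R)/(-223 + y)
I = -9549 (I = (20351 - 31145) + 1245 = -10794 + 1245 = -9549)
Z(D(13), -61)/I = ((87 + 3)/(-223 - 61))/(-9549) = (90/(-284))*(-1/9549) = -1/284*90*(-1/9549) = -45/142*(-1/9549) = 5/150662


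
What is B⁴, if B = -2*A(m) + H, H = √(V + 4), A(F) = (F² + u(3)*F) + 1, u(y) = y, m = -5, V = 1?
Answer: (22 - √5)⁴ ≈ 1.5258e+5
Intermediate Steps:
A(F) = 1 + F² + 3*F (A(F) = (F² + 3*F) + 1 = 1 + F² + 3*F)
H = √5 (H = √(1 + 4) = √5 ≈ 2.2361)
B = -22 + √5 (B = -2*(1 + (-5)² + 3*(-5)) + √5 = -2*(1 + 25 - 15) + √5 = -2*11 + √5 = -22 + √5 ≈ -19.764)
B⁴ = (-22 + √5)⁴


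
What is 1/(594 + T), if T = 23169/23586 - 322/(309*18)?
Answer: 21864222/13007559749 ≈ 0.0016809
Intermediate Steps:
T = 20211881/21864222 (T = 23169*(1/23586) - 322/5562 = 7723/7862 - 322*1/5562 = 7723/7862 - 161/2781 = 20211881/21864222 ≈ 0.92443)
1/(594 + T) = 1/(594 + 20211881/21864222) = 1/(13007559749/21864222) = 21864222/13007559749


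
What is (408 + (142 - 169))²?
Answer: 145161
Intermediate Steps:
(408 + (142 - 169))² = (408 - 27)² = 381² = 145161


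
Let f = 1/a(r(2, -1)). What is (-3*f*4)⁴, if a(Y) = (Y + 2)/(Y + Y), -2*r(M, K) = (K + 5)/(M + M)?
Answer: 4096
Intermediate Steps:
r(M, K) = -(5 + K)/(4*M) (r(M, K) = -(K + 5)/(2*(M + M)) = -(5 + K)/(2*(2*M)) = -(5 + K)*1/(2*M)/2 = -(5 + K)/(4*M))
a(Y) = (2 + Y)/(2*Y) (a(Y) = (2 + Y)/((2*Y)) = (2 + Y)*(1/(2*Y)) = (2 + Y)/(2*Y))
f = -⅔ (f = 1/((2 + (¼)*(-5 - 1*(-1))/2)/(2*(((¼)*(-5 - 1*(-1))/2)))) = 1/((2 + (¼)*(½)*(-5 + 1))/(2*(((¼)*(½)*(-5 + 1))))) = 1/((2 + (¼)*(½)*(-4))/(2*(((¼)*(½)*(-4))))) = 1/((2 - ½)/(2*(-½))) = 1/((½)*(-2)*(3/2)) = 1/(-3/2) = -⅔ ≈ -0.66667)
(-3*f*4)⁴ = (-3*(-⅔)*4)⁴ = (2*4)⁴ = 8⁴ = 4096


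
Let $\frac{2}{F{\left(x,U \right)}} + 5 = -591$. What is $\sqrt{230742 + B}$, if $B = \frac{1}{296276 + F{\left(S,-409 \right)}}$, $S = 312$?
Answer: $\frac{2 \sqrt{449668147248727688071}}{88290247} \approx 480.36$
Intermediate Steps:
$F{\left(x,U \right)} = - \frac{1}{298}$ ($F{\left(x,U \right)} = \frac{2}{-5 - 591} = \frac{2}{-596} = 2 \left(- \frac{1}{596}\right) = - \frac{1}{298}$)
$B = \frac{298}{88290247}$ ($B = \frac{1}{296276 - \frac{1}{298}} = \frac{1}{\frac{88290247}{298}} = \frac{298}{88290247} \approx 3.3752 \cdot 10^{-6}$)
$\sqrt{230742 + B} = \sqrt{230742 + \frac{298}{88290247}} = \sqrt{\frac{20372268173572}{88290247}} = \frac{2 \sqrt{449668147248727688071}}{88290247}$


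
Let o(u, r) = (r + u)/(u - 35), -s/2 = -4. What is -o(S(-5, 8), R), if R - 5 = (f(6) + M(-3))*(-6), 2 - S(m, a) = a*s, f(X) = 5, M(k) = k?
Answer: -69/97 ≈ -0.71134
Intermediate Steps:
s = 8 (s = -2*(-4) = 8)
S(m, a) = 2 - 8*a (S(m, a) = 2 - a*8 = 2 - 8*a)
R = -7 (R = 5 + (5 - 3)*(-6) = 5 + 2*(-6) = 5 - 12 = -7)
o(u, r) = (r + u)/(-35 + u)
-o(S(-5, 8), R) = -(-7 + (2 - 8*8))/(-35 + (2 - 8*8)) = -(-7 + (2 - 64))/(-35 + (2 - 64)) = -(-7 - 62)/(-35 - 62) = -(-69)/(-97) = -(-1)*(-69)/97 = -1*69/97 = -69/97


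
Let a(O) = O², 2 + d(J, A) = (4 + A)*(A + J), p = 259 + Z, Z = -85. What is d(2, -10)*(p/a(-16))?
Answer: 2001/64 ≈ 31.266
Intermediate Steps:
p = 174 (p = 259 - 85 = 174)
d(J, A) = -2 + (4 + A)*(A + J)
d(2, -10)*(p/a(-16)) = (-2 + (-10)² + 4*(-10) + 4*2 - 10*2)*(174/((-16)²)) = (-2 + 100 - 40 + 8 - 20)*(174/256) = 46*(174*(1/256)) = 46*(87/128) = 2001/64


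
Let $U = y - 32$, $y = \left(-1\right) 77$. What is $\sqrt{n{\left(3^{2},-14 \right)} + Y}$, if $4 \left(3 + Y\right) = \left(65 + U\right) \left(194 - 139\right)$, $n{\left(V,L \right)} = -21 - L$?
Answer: $i \sqrt{615} \approx 24.799 i$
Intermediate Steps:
$y = -77$
$U = -109$ ($U = -77 - 32 = -109$)
$Y = -608$ ($Y = -3 + \frac{\left(65 - 109\right) \left(194 - 139\right)}{4} = -3 + \frac{\left(-44\right) 55}{4} = -3 + \frac{1}{4} \left(-2420\right) = -3 - 605 = -608$)
$\sqrt{n{\left(3^{2},-14 \right)} + Y} = \sqrt{\left(-21 - -14\right) - 608} = \sqrt{\left(-21 + 14\right) - 608} = \sqrt{-7 - 608} = \sqrt{-615} = i \sqrt{615}$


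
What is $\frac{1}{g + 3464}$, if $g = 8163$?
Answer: $\frac{1}{11627} \approx 8.6007 \cdot 10^{-5}$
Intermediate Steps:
$\frac{1}{g + 3464} = \frac{1}{8163 + 3464} = \frac{1}{11627}$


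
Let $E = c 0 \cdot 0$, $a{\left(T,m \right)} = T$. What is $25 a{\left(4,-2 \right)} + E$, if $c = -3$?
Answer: $100$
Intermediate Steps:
$E = 0$ ($E = \left(-3\right) 0 \cdot 0 = 0 \cdot 0 = 0$)
$25 a{\left(4,-2 \right)} + E = 25 \cdot 4 + 0 = 100 + 0 = 100$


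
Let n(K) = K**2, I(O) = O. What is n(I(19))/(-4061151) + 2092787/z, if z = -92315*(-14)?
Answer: 8498657457827/5248672163910 ≈ 1.6192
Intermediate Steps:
z = 1292410
n(I(19))/(-4061151) + 2092787/z = 19**2/(-4061151) + 2092787/1292410 = 361*(-1/4061151) + 2092787*(1/1292410) = -361/4061151 + 2092787/1292410 = 8498657457827/5248672163910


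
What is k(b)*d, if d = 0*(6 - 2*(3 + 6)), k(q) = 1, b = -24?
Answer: 0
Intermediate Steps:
d = 0 (d = 0*(6 - 2*9) = 0*(6 - 18) = 0*(-12) = 0)
k(b)*d = 1*0 = 0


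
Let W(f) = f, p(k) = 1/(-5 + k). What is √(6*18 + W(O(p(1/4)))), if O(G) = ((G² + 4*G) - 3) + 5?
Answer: √39422/19 ≈ 10.450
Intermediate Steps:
O(G) = 2 + G² + 4*G (O(G) = (-3 + G² + 4*G) + 5 = 2 + G² + 4*G)
√(6*18 + W(O(p(1/4)))) = √(6*18 + (2 + (1/(-5 + 1/4))² + 4/(-5 + 1/4))) = √(108 + (2 + (1/(-5 + ¼))² + 4/(-5 + ¼))) = √(108 + (2 + (1/(-19/4))² + 4/(-19/4))) = √(108 + (2 + (-4/19)² + 4*(-4/19))) = √(108 + (2 + 16/361 - 16/19)) = √(108 + 434/361) = √(39422/361) = √39422/19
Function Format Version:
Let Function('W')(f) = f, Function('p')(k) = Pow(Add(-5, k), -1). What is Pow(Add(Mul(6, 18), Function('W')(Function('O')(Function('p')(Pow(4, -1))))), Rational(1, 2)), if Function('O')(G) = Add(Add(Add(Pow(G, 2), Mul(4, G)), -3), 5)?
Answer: Mul(Rational(1, 19), Pow(39422, Rational(1, 2))) ≈ 10.450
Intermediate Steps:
Function('O')(G) = Add(2, Pow(G, 2), Mul(4, G)) (Function('O')(G) = Add(Add(-3, Pow(G, 2), Mul(4, G)), 5) = Add(2, Pow(G, 2), Mul(4, G)))
Pow(Add(Mul(6, 18), Function('W')(Function('O')(Function('p')(Pow(4, -1))))), Rational(1, 2)) = Pow(Add(Mul(6, 18), Add(2, Pow(Pow(Add(-5, Pow(4, -1)), -1), 2), Mul(4, Pow(Add(-5, Pow(4, -1)), -1)))), Rational(1, 2)) = Pow(Add(108, Add(2, Pow(Pow(Add(-5, Rational(1, 4)), -1), 2), Mul(4, Pow(Add(-5, Rational(1, 4)), -1)))), Rational(1, 2)) = Pow(Add(108, Add(2, Pow(Pow(Rational(-19, 4), -1), 2), Mul(4, Pow(Rational(-19, 4), -1)))), Rational(1, 2)) = Pow(Add(108, Add(2, Pow(Rational(-4, 19), 2), Mul(4, Rational(-4, 19)))), Rational(1, 2)) = Pow(Add(108, Add(2, Rational(16, 361), Rational(-16, 19))), Rational(1, 2)) = Pow(Add(108, Rational(434, 361)), Rational(1, 2)) = Pow(Rational(39422, 361), Rational(1, 2)) = Mul(Rational(1, 19), Pow(39422, Rational(1, 2)))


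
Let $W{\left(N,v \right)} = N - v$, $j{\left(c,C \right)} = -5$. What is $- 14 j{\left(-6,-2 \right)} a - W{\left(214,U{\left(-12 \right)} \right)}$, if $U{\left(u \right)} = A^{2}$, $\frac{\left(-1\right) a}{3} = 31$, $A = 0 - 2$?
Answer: $-6720$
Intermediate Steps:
$A = -2$
$a = -93$ ($a = \left(-3\right) 31 = -93$)
$U{\left(u \right)} = 4$ ($U{\left(u \right)} = \left(-2\right)^{2} = 4$)
$- 14 j{\left(-6,-2 \right)} a - W{\left(214,U{\left(-12 \right)} \right)} = \left(-14\right) \left(-5\right) \left(-93\right) - \left(214 - 4\right) = 70 \left(-93\right) - \left(214 - 4\right) = -6510 - 210 = -6720$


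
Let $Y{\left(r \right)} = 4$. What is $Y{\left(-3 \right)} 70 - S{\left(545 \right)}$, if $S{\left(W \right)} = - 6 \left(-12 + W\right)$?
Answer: $3478$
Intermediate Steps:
$S{\left(W \right)} = 72 - 6 W$
$Y{\left(-3 \right)} 70 - S{\left(545 \right)} = 4 \cdot 70 - \left(72 - 3270\right) = 280 - \left(72 - 3270\right) = 280 - -3198 = 280 + 3198 = 3478$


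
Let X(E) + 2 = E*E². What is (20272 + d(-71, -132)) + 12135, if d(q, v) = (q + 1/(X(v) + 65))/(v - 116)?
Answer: 2310544073042/71297055 ≈ 32407.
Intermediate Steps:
X(E) = -2 + E³ (X(E) = -2 + E*E² = -2 + E³)
d(q, v) = (q + 1/(63 + v³))/(-116 + v) (d(q, v) = (q + 1/((-2 + v³) + 65))/(v - 116) = (q + 1/(63 + v³))/(-116 + v))
(20272 + d(-71, -132)) + 12135 = (20272 + (1 + 63*(-71) - 71*(-132)³)/(-7308 + (-132)⁴ - 116*(-132)³ + 63*(-132))) + 12135 = (20272 + (1 - 4473 - 71*(-2299968))/(-7308 + 303595776 - 116*(-2299968) - 8316)) + 12135 = (20272 + (1 - 4473 + 163297728)/(-7308 + 303595776 + 266796288 - 8316)) + 12135 = (20272 + 163293256/570376440) + 12135 = (20272 + (1/570376440)*163293256) + 12135 = (20272 + 20411657/71297055) + 12135 = 1445354310617/71297055 + 12135 = 2310544073042/71297055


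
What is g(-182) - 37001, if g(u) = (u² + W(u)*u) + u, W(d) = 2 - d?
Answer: -37547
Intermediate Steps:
g(u) = u + u² + u*(2 - u) (g(u) = (u² + (2 - u)*u) + u = (u² + u*(2 - u)) + u = u + u² + u*(2 - u))
g(-182) - 37001 = 3*(-182) - 37001 = -546 - 37001 = -37547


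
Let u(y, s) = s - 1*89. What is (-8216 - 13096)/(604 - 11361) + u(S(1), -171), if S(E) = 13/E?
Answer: -2775508/10757 ≈ -258.02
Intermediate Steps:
u(y, s) = -89 + s (u(y, s) = s - 89 = -89 + s)
(-8216 - 13096)/(604 - 11361) + u(S(1), -171) = (-8216 - 13096)/(604 - 11361) + (-89 - 171) = -21312/(-10757) - 260 = -21312*(-1/10757) - 260 = 21312/10757 - 260 = -2775508/10757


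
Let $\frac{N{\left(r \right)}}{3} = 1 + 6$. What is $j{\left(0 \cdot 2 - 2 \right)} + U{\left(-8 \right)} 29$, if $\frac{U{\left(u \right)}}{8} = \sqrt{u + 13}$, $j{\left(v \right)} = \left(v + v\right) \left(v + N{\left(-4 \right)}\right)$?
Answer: $-76 + 232 \sqrt{5} \approx 442.77$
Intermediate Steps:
$N{\left(r \right)} = 21$ ($N{\left(r \right)} = 3 \left(1 + 6\right) = 3 \cdot 7 = 21$)
$j{\left(v \right)} = 2 v \left(21 + v\right)$ ($j{\left(v \right)} = \left(v + v\right) \left(v + 21\right) = 2 v \left(21 + v\right)$)
$U{\left(u \right)} = 8 \sqrt{13 + u}$ ($U{\left(u \right)} = 8 \sqrt{u + 13} = 8 \sqrt{13 + u}$)
$j{\left(0 \cdot 2 - 2 \right)} + U{\left(-8 \right)} 29 = 2 \left(0 \cdot 2 - 2\right) \left(21 + \left(0 \cdot 2 - 2\right)\right) + 8 \sqrt{13 - 8} \cdot 29 = 2 \left(0 - 2\right) \left(21 + \left(0 - 2\right)\right) + 8 \sqrt{5} \cdot 29 = 2 \left(-2\right) \left(21 - 2\right) + 232 \sqrt{5} = 2 \left(-2\right) 19 + 232 \sqrt{5} = -76 + 232 \sqrt{5}$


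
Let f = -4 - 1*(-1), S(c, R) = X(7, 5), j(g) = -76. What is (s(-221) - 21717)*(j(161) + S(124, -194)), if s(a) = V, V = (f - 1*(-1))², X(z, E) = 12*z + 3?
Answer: -238843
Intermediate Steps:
X(z, E) = 3 + 12*z
S(c, R) = 87 (S(c, R) = 3 + 12*7 = 3 + 84 = 87)
f = -3 (f = -4 + 1 = -3)
V = 4 (V = (-3 - 1*(-1))² = (-3 + 1)² = (-2)² = 4)
s(a) = 4
(s(-221) - 21717)*(j(161) + S(124, -194)) = (4 - 21717)*(-76 + 87) = -21713*11 = -238843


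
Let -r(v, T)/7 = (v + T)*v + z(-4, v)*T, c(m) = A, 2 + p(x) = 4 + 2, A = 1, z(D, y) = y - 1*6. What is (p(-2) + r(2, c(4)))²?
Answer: 100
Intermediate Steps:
z(D, y) = -6 + y (z(D, y) = y - 6 = -6 + y)
p(x) = 4 (p(x) = -2 + (4 + 2) = -2 + 6 = 4)
c(m) = 1
r(v, T) = -7*T*(-6 + v) - 7*v*(T + v) (r(v, T) = -7*((v + T)*v + (-6 + v)*T) = -7*((T + v)*v + T*(-6 + v)) = -7*(v*(T + v) + T*(-6 + v)) = -7*(T*(-6 + v) + v*(T + v)) = -7*T*(-6 + v) - 7*v*(T + v))
(p(-2) + r(2, c(4)))² = (4 + (-7*2² + 42*1 - 14*1*2))² = (4 + (-7*4 + 42 - 28))² = (4 + (-28 + 42 - 28))² = (4 - 14)² = (-10)² = 100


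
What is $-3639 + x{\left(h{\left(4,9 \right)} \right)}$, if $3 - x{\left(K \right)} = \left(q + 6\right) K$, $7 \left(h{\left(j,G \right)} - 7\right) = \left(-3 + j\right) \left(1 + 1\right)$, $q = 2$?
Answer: $- \frac{25860}{7} \approx -3694.3$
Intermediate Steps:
$h{\left(j,G \right)} = \frac{43}{7} + \frac{2 j}{7}$ ($h{\left(j,G \right)} = 7 + \frac{\left(-3 + j\right) \left(1 + 1\right)}{7} = 7 + \frac{\left(-3 + j\right) 2}{7} = 7 + \frac{-6 + 2 j}{7} = 7 + \left(- \frac{6}{7} + \frac{2 j}{7}\right) = \frac{43}{7} + \frac{2 j}{7}$)
$x{\left(K \right)} = 3 - 8 K$ ($x{\left(K \right)} = 3 - \left(2 + 6\right) K = 3 - 8 K$)
$-3639 + x{\left(h{\left(4,9 \right)} \right)} = -3639 + \left(3 - 8 \left(\frac{43}{7} + \frac{2}{7} \cdot 4\right)\right) = -3639 + \left(3 - 8 \left(\frac{43}{7} + \frac{8}{7}\right)\right) = -3639 + \left(3 - \frac{408}{7}\right) = -3639 - \frac{387}{7} = - \frac{25860}{7}$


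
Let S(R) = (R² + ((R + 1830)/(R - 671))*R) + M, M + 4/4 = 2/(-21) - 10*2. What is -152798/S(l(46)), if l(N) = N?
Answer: -2005473750/25683409 ≈ -78.084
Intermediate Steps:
M = -443/21 (M = -1 + (2/(-21) - 10*2) = -1 + (2*(-1/21) - 20) = -1 + (-2/21 - 20) = -1 - 422/21 = -443/21 ≈ -21.095)
S(R) = -443/21 + R² + R*(1830 + R)/(-671 + R) (S(R) = (R² + ((R + 1830)/(R - 671))*R) - 443/21 = (R² + ((1830 + R)/(-671 + R))*R) - 443/21 = (R² + R*(1830 + R)/(-671 + R)) - 443/21 = -443/21 + R² + R*(1830 + R)/(-671 + R))
-152798/S(l(46)) = -152798*21*(-671 + 46)/(297253 - 14070*46² + 21*46³ + 37987*46) = -152798*(-13125/(297253 - 14070*2116 + 21*97336 + 1747402)) = -152798*(-13125/(297253 - 29772120 + 2044056 + 1747402)) = -152798/((1/21)*(-1/625)*(-25683409)) = -152798/25683409/13125 = -152798*13125/25683409 = -2005473750/25683409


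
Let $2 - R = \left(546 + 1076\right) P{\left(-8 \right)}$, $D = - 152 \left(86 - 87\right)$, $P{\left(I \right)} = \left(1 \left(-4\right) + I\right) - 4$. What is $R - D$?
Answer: $25802$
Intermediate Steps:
$P{\left(I \right)} = -8 + I$ ($P{\left(I \right)} = \left(-4 + I\right) - 4 = -8 + I$)
$D = 152$ ($D = \left(-152\right) \left(-1\right) = 152$)
$R = 25954$ ($R = 2 - \left(546 + 1076\right) \left(-8 - 8\right) = 2 - 1622 \left(-16\right) = 2 - -25952 = 2 + 25952 = 25954$)
$R - D = 25954 - 152 = 25802$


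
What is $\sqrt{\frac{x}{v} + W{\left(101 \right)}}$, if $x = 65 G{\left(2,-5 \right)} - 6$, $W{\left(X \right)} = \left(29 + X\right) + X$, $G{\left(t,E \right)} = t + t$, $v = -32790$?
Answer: $\frac{\sqrt{62089799610}}{16395} \approx 15.198$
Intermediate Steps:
$G{\left(t,E \right)} = 2 t$
$W{\left(X \right)} = 29 + 2 X$
$x = 254$ ($x = 65 \cdot 2 \cdot 2 - 6 = 65 \cdot 4 - 6 = 260 - 6 = 254$)
$\sqrt{\frac{x}{v} + W{\left(101 \right)}} = \sqrt{\frac{254}{-32790} + \left(29 + 2 \cdot 101\right)} = \sqrt{254 \left(- \frac{1}{32790}\right) + \left(29 + 202\right)} = \sqrt{- \frac{127}{16395} + 231} = \sqrt{\frac{3787118}{16395}} = \frac{\sqrt{62089799610}}{16395}$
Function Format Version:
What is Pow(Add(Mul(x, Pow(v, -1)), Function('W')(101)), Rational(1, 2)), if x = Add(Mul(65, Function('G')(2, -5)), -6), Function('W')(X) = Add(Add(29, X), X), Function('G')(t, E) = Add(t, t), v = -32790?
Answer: Mul(Rational(1, 16395), Pow(62089799610, Rational(1, 2))) ≈ 15.198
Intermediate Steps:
Function('G')(t, E) = Mul(2, t)
Function('W')(X) = Add(29, Mul(2, X))
x = 254 (x = Add(Mul(65, Mul(2, 2)), -6) = Add(Mul(65, 4), -6) = Add(260, -6) = 254)
Pow(Add(Mul(x, Pow(v, -1)), Function('W')(101)), Rational(1, 2)) = Pow(Add(Mul(254, Pow(-32790, -1)), Add(29, Mul(2, 101))), Rational(1, 2)) = Pow(Add(Mul(254, Rational(-1, 32790)), Add(29, 202)), Rational(1, 2)) = Pow(Add(Rational(-127, 16395), 231), Rational(1, 2)) = Pow(Rational(3787118, 16395), Rational(1, 2)) = Mul(Rational(1, 16395), Pow(62089799610, Rational(1, 2)))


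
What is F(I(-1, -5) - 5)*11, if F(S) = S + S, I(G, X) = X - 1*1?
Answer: -242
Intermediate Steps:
I(G, X) = -1 + X (I(G, X) = X - 1 = -1 + X)
F(S) = 2*S
F(I(-1, -5) - 5)*11 = (2*((-1 - 5) - 5))*11 = (2*(-6 - 5))*11 = (2*(-11))*11 = -22*11 = -242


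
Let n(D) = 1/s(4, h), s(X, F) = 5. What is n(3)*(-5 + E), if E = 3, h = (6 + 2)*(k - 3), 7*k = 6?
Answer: -⅖ ≈ -0.40000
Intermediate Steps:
k = 6/7 (k = (⅐)*6 = 6/7 ≈ 0.85714)
h = -120/7 (h = (6 + 2)*(6/7 - 3) = 8*(-15/7) = -120/7 ≈ -17.143)
n(D) = ⅕ (n(D) = 1/5 = ⅕)
n(3)*(-5 + E) = (-5 + 3)/5 = (⅕)*(-2) = -⅖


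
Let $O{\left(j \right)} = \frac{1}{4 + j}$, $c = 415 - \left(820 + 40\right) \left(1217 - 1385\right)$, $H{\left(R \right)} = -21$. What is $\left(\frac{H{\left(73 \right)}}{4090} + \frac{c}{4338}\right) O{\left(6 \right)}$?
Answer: $\frac{148132363}{44356050} \approx 3.3396$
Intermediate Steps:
$c = 144895$ ($c = 415 - 860 \left(-168\right) = 415 - -144480 = 415 + 144480 = 144895$)
$\left(\frac{H{\left(73 \right)}}{4090} + \frac{c}{4338}\right) O{\left(6 \right)} = \frac{- \frac{21}{4090} + \frac{144895}{4338}}{4 + 6} = \frac{\left(-21\right) \frac{1}{4090} + 144895 \cdot \frac{1}{4338}}{10} = \left(- \frac{21}{4090} + \frac{144895}{4338}\right) \frac{1}{10} = \frac{148132363}{4435605} \cdot \frac{1}{10} = \frac{148132363}{44356050}$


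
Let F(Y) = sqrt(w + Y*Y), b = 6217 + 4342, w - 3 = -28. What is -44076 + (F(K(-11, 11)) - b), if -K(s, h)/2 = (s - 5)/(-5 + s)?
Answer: -54635 + I*sqrt(21) ≈ -54635.0 + 4.5826*I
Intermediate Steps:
w = -25 (w = 3 - 28 = -25)
K(s, h) = -2 (K(s, h) = -2*(s - 5)/(-5 + s) = -2*(-5 + s)/(-5 + s) = -2*1 = -2)
b = 10559
F(Y) = sqrt(-25 + Y**2) (F(Y) = sqrt(-25 + Y*Y) = sqrt(-25 + Y**2))
-44076 + (F(K(-11, 11)) - b) = -44076 + (sqrt(-25 + (-2)**2) - 1*10559) = -44076 + (sqrt(-25 + 4) - 10559) = -44076 + (sqrt(-21) - 10559) = -44076 + (I*sqrt(21) - 10559) = -44076 + (-10559 + I*sqrt(21)) = -54635 + I*sqrt(21)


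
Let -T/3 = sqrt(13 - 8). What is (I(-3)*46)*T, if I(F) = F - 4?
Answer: 966*sqrt(5) ≈ 2160.0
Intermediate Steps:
T = -3*sqrt(5) (T = -3*sqrt(13 - 8) = -3*sqrt(5) ≈ -6.7082)
I(F) = -4 + F
(I(-3)*46)*T = ((-4 - 3)*46)*(-3*sqrt(5)) = (-7*46)*(-3*sqrt(5)) = -(-966)*sqrt(5) = 966*sqrt(5)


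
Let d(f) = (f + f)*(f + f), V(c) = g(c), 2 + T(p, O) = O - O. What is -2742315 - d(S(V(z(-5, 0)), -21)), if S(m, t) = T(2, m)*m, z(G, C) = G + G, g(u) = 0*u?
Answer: -2742315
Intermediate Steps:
g(u) = 0
z(G, C) = 2*G
T(p, O) = -2 (T(p, O) = -2 + (O - O) = -2 + 0 = -2)
V(c) = 0
S(m, t) = -2*m
d(f) = 4*f² (d(f) = (2*f)*(2*f) = 4*f²)
-2742315 - d(S(V(z(-5, 0)), -21)) = -2742315 - 4*(-2*0)² = -2742315 - 4*0² = -2742315 - 4*0 = -2742315 - 1*0 = -2742315 + 0 = -2742315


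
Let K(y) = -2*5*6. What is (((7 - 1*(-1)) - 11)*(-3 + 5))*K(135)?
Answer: 360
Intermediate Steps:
K(y) = -60 (K(y) = -10*6 = -60)
(((7 - 1*(-1)) - 11)*(-3 + 5))*K(135) = (((7 - 1*(-1)) - 11)*(-3 + 5))*(-60) = (((7 + 1) - 11)*2)*(-60) = ((8 - 11)*2)*(-60) = -3*2*(-60) = -6*(-60) = 360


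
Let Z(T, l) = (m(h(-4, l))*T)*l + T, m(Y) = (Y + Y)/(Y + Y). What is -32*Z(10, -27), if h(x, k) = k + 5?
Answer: 8320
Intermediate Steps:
h(x, k) = 5 + k
m(Y) = 1 (m(Y) = (2*Y)/((2*Y)) = (2*Y)*(1/(2*Y)) = 1)
Z(T, l) = T + T*l (Z(T, l) = (1*T)*l + T = T*l + T = T + T*l)
-32*Z(10, -27) = -320*(1 - 27) = -320*(-26) = -32*(-260) = 8320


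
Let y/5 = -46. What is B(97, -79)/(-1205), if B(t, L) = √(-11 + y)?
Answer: -I*√241/1205 ≈ -0.012883*I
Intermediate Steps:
y = -230 (y = 5*(-46) = -230)
B(t, L) = I*√241 (B(t, L) = √(-11 - 230) = √(-241) = I*√241)
B(97, -79)/(-1205) = (I*√241)/(-1205) = (I*√241)*(-1/1205) = -I*√241/1205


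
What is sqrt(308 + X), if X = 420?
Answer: 2*sqrt(182) ≈ 26.981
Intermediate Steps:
sqrt(308 + X) = sqrt(308 + 420) = sqrt(728) = 2*sqrt(182)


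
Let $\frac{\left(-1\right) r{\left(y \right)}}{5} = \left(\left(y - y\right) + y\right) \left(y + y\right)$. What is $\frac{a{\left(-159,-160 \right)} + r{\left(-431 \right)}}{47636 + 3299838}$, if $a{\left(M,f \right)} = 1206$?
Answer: $- \frac{928202}{1673737} \approx -0.55457$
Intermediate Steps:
$r{\left(y \right)} = - 10 y^{2}$ ($r{\left(y \right)} = - 5 \left(\left(y - y\right) + y\right) \left(y + y\right) = - 5 \left(0 + y\right) 2 y = - 5 y 2 y = - 5 \cdot 2 y^{2} = - 10 y^{2}$)
$\frac{a{\left(-159,-160 \right)} + r{\left(-431 \right)}}{47636 + 3299838} = \frac{1206 - 10 \left(-431\right)^{2}}{47636 + 3299838} = \frac{1206 - 1857610}{3347474} = \left(1206 - 1857610\right) \frac{1}{3347474} = \left(-1856404\right) \frac{1}{3347474} = - \frac{928202}{1673737}$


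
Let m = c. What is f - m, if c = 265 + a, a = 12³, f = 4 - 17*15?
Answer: -2244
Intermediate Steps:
f = -251 (f = 4 - 255 = -251)
a = 1728
c = 1993 (c = 265 + 1728 = 1993)
m = 1993
f - m = -251 - 1*1993 = -251 - 1993 = -2244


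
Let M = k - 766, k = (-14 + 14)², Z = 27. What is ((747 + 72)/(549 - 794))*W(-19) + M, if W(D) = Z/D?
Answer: -506231/665 ≈ -761.25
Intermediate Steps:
k = 0 (k = 0² = 0)
W(D) = 27/D
M = -766 (M = 0 - 766 = -766)
((747 + 72)/(549 - 794))*W(-19) + M = ((747 + 72)/(549 - 794))*(27/(-19)) - 766 = (819/(-245))*(27*(-1/19)) - 766 = (819*(-1/245))*(-27/19) - 766 = -117/35*(-27/19) - 766 = 3159/665 - 766 = -506231/665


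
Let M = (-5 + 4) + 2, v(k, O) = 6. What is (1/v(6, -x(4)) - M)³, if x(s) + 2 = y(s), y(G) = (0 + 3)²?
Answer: -125/216 ≈ -0.57870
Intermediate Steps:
y(G) = 9 (y(G) = 3² = 9)
x(s) = 7 (x(s) = -2 + 9 = 7)
M = 1 (M = -1 + 2 = 1)
(1/v(6, -x(4)) - M)³ = (1/6 - 1*1)³ = (⅙ - 1)³ = (-⅚)³ = -125/216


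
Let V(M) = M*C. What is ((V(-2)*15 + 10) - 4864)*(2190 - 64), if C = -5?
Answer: -10000704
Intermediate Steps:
V(M) = -5*M (V(M) = M*(-5) = -5*M)
((V(-2)*15 + 10) - 4864)*(2190 - 64) = ((-5*(-2)*15 + 10) - 4864)*(2190 - 64) = ((10*15 + 10) - 4864)*2126 = ((150 + 10) - 4864)*2126 = (160 - 4864)*2126 = -4704*2126 = -10000704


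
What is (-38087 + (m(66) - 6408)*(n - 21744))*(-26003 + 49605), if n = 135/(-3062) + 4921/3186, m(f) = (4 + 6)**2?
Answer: 7892603869399105622/2438883 ≈ 3.2362e+12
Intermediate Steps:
m(f) = 100 (m(f) = 10**2 = 100)
n = 3659498/2438883 (n = 135*(-1/3062) + 4921*(1/3186) = -135/3062 + 4921/3186 = 3659498/2438883 ≈ 1.5005)
(-38087 + (m(66) - 6408)*(n - 21744))*(-26003 + 49605) = (-38087 + (100 - 6408)*(3659498/2438883 - 21744))*(-26003 + 49605) = (-38087 - 6308*(-53027412454/2438883))*23602 = (-38087 + 334496917759832/2438883)*23602 = (334404028023011/2438883)*23602 = 7892603869399105622/2438883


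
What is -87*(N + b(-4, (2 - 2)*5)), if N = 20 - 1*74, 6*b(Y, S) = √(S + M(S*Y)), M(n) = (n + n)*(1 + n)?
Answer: 4698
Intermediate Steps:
M(n) = 2*n*(1 + n) (M(n) = (2*n)*(1 + n) = 2*n*(1 + n))
b(Y, S) = √(S + 2*S*Y*(1 + S*Y))/6 (b(Y, S) = √(S + 2*(S*Y)*(1 + S*Y))/6 = √(S + 2*S*Y*(1 + S*Y))/6)
N = -54 (N = 20 - 74 = -54)
-87*(N + b(-4, (2 - 2)*5)) = -87*(-54 + √(((2 - 2)*5)*(1 + 2*(-4)*(1 + ((2 - 2)*5)*(-4))))/6) = -87*(-54 + √((0*5)*(1 + 2*(-4)*(1 + (0*5)*(-4))))/6) = -87*(-54 + √(0*(1 + 2*(-4)*(1 + 0*(-4))))/6) = -87*(-54 + √(0*(1 + 2*(-4)*(1 + 0)))/6) = -87*(-54 + √(0*(1 + 2*(-4)*1))/6) = -87*(-54 + √(0*(1 - 8))/6) = -87*(-54 + √(0*(-7))/6) = -87*(-54 + √0/6) = -87*(-54 + (⅙)*0) = -87*(-54 + 0) = -87*(-54) = 4698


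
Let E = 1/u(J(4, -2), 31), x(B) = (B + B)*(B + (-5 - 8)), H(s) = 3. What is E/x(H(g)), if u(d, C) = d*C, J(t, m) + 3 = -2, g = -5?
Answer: 1/9300 ≈ 0.00010753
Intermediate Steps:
J(t, m) = -5 (J(t, m) = -3 - 2 = -5)
x(B) = 2*B*(-13 + B) (x(B) = (2*B)*(B - 13) = (2*B)*(-13 + B) = 2*B*(-13 + B))
u(d, C) = C*d
E = -1/155 (E = 1/(31*(-5)) = 1/(-155) = -1/155 ≈ -0.0064516)
E/x(H(g)) = -1/(6*(-13 + 3))/155 = -1/(155*(2*3*(-10))) = -1/155/(-60) = -1/155*(-1/60) = 1/9300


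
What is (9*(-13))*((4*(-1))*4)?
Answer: 1872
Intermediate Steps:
(9*(-13))*((4*(-1))*4) = -(-468)*4 = -117*(-16) = 1872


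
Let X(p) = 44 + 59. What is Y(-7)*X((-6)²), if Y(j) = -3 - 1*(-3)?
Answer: 0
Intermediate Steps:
X(p) = 103
Y(j) = 0 (Y(j) = -3 + 3 = 0)
Y(-7)*X((-6)²) = 0*103 = 0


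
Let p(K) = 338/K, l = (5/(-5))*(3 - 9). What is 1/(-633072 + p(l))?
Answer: -3/1899047 ≈ -1.5797e-6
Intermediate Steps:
l = 6 (l = (5*(-1/5))*(-6) = -1*(-6) = 6)
1/(-633072 + p(l)) = 1/(-633072 + 338/6) = 1/(-633072 + 338*(1/6)) = 1/(-633072 + 169/3) = 1/(-1899047/3) = -3/1899047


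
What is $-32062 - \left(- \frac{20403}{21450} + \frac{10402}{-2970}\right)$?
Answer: $- \frac{6188709343}{193050} \approx -32058.0$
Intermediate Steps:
$-32062 - \left(- \frac{20403}{21450} + \frac{10402}{-2970}\right) = -32062 - \left(\left(-20403\right) \frac{1}{21450} + 10402 \left(- \frac{1}{2970}\right)\right) = -32062 - \left(- \frac{6801}{7150} - \frac{5201}{1485}\right) = -32062 - - \frac{859757}{193050} = -32062 + \frac{859757}{193050} = - \frac{6188709343}{193050}$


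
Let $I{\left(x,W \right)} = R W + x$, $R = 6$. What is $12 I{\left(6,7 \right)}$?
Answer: $576$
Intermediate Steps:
$I{\left(x,W \right)} = x + 6 W$ ($I{\left(x,W \right)} = 6 W + x = x + 6 W$)
$12 I{\left(6,7 \right)} = 12 \left(6 + 6 \cdot 7\right) = 12 \left(6 + 42\right) = 12 \cdot 48 = 576$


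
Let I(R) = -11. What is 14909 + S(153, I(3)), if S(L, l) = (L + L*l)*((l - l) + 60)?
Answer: -76891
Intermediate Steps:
S(L, l) = 60*L + 60*L*l (S(L, l) = (L + L*l)*(0 + 60) = (L + L*l)*60 = 60*L + 60*L*l)
14909 + S(153, I(3)) = 14909 + 60*153*(1 - 11) = 14909 + 60*153*(-10) = 14909 - 91800 = -76891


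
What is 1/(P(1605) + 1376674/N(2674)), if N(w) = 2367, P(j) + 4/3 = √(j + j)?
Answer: 1625558553/934283532317 - 5602689*√3210/1868567064634 ≈ 0.0015700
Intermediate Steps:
P(j) = -4/3 + √2*√j (P(j) = -4/3 + √(j + j) = -4/3 + √(2*j) = -4/3 + √2*√j)
1/(P(1605) + 1376674/N(2674)) = 1/((-4/3 + √2*√1605) + 1376674/2367) = 1/((-4/3 + √3210) + 1376674*(1/2367)) = 1/((-4/3 + √3210) + 1376674/2367) = 1/(1373518/2367 + √3210)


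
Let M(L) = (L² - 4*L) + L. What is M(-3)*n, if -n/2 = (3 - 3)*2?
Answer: 0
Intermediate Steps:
M(L) = L² - 3*L
n = 0 (n = -2*(3 - 3)*2 = -0*2 = -2*0 = 0)
M(-3)*n = -3*(-3 - 3)*0 = -3*(-6)*0 = 18*0 = 0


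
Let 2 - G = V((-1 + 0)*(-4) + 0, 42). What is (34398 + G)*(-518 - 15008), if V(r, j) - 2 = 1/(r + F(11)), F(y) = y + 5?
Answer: -5340625717/10 ≈ -5.3406e+8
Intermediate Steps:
F(y) = 5 + y
V(r, j) = 2 + 1/(16 + r) (V(r, j) = 2 + 1/(r + (5 + 11)) = 2 + 1/(r + 16) = 2 + 1/(16 + r))
G = -1/20 (G = 2 - (33 + 2*((-1 + 0)*(-4) + 0))/(16 + ((-1 + 0)*(-4) + 0)) = 2 - (33 + 2*(-1*(-4) + 0))/(16 + (-1*(-4) + 0)) = 2 - (33 + 2*(4 + 0))/(16 + (4 + 0)) = 2 - (33 + 2*4)/(16 + 4) = 2 - (33 + 8)/20 = 2 - 41/20 = -1/20 ≈ -0.050000)
(34398 + G)*(-518 - 15008) = (34398 - 1/20)*(-518 - 15008) = (687959/20)*(-15526) = -5340625717/10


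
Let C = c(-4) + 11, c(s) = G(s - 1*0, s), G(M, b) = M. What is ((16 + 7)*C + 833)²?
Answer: 988036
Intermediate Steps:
c(s) = s (c(s) = s - 1*0 = s + 0 = s)
C = 7 (C = -4 + 11 = 7)
((16 + 7)*C + 833)² = ((16 + 7)*7 + 833)² = (23*7 + 833)² = (161 + 833)² = 994² = 988036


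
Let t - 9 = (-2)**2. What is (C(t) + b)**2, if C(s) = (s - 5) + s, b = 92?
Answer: 12769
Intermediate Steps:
t = 13 (t = 9 + (-2)**2 = 9 + 4 = 13)
C(s) = -5 + 2*s (C(s) = (-5 + s) + s = -5 + 2*s)
(C(t) + b)**2 = ((-5 + 2*13) + 92)**2 = ((-5 + 26) + 92)**2 = (21 + 92)**2 = 113**2 = 12769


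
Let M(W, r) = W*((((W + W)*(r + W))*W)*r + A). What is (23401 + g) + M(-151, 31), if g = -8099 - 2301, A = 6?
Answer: 25615567535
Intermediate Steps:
M(W, r) = W*(6 + 2*r*W**2*(W + r)) (M(W, r) = W*((((W + W)*(r + W))*W)*r + 6) = W*((((2*W)*(W + r))*W)*r + 6) = W*(((2*W*(W + r))*W)*r + 6) = W*((2*W**2*(W + r))*r + 6) = W*(2*r*W**2*(W + r) + 6) = W*(6 + 2*r*W**2*(W + r)))
g = -10400
(23401 + g) + M(-151, 31) = (23401 - 10400) + 2*(-151)*(3 + 31*(-151)**3 + (-151)**2*31**2) = 13001 + 2*(-151)*(3 + 31*(-3442951) + 22801*961) = 13001 + 2*(-151)*(3 - 106731481 + 21911761) = 13001 + 2*(-151)*(-84819717) = 13001 + 25615554534 = 25615567535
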